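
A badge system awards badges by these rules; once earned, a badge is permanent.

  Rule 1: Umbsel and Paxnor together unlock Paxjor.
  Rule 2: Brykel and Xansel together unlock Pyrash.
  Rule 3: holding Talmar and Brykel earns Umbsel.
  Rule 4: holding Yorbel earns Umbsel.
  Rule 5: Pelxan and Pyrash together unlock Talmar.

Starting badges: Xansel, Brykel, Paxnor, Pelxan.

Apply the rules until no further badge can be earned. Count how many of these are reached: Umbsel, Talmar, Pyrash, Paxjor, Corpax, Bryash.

With Brykel and Xansel, Pyrash is earned (Rule 2).
With Pelxan and Pyrash, Talmar is earned (Rule 5).
With Talmar and Brykel, Umbsel is earned (Rule 3).
With Umbsel and Paxnor, Paxjor is earned (Rule 1).
Umbsel: reached.
Talmar: reached.
Pyrash: reached.
Paxjor: reached.
No rule produces Corpax, and it is not given.
No rule produces Bryash, and it is not given.
Reached: Umbsel, Talmar, Pyrash, and Paxjor — 4 of the 6.

4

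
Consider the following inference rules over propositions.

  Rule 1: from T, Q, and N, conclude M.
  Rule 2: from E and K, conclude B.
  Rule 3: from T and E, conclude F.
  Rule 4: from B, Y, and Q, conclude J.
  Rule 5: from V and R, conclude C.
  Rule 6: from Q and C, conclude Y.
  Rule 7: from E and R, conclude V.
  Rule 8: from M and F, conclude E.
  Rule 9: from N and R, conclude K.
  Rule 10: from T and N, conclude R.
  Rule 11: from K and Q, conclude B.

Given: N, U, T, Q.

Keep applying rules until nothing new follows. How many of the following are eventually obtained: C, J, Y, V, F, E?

C would need V and R (Rule 5), but V is never established.
J would need B, Y, and Q (Rule 4), but Y is never established.
Y would need Q and C (Rule 6), but C is never established.
V would need E and R (Rule 7), but E is never established.
F would need T and E (Rule 3), but E is never established.
E would need M and F (Rule 8), but F is never established.
None of the 6 are reached.

0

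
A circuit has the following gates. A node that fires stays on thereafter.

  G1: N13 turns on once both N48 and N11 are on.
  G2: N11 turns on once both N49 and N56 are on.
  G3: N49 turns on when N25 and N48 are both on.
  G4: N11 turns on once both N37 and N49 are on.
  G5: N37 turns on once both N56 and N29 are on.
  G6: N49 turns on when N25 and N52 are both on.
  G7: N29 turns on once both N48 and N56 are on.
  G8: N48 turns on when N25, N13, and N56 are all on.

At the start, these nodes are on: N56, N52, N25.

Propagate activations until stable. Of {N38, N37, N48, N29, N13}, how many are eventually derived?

No rule produces N38, and it is not given.
N37 would need N56 and N29 (G5), but N29 never turns on.
N48 would need N25, N13, and N56 (G8), but N13 never turns on.
N29 would need N48 and N56 (G7), but N48 never turns on.
N13 would need N48 and N11 (G1), but N48 never turns on.
None of the 5 are reached.

0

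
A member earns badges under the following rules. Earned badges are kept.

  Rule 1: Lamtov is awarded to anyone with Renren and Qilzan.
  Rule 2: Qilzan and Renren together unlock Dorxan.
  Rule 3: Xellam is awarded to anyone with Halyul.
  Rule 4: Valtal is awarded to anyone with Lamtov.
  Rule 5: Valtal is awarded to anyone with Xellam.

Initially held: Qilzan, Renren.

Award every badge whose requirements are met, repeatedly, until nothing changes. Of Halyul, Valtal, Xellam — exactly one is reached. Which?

With Renren and Qilzan, Lamtov is earned (Rule 1).
With Lamtov, Valtal is earned (Rule 4).
Xellam would need Halyul (Rule 3), but Halyul is never earned. No rule produces Halyul, and it is not given.

Valtal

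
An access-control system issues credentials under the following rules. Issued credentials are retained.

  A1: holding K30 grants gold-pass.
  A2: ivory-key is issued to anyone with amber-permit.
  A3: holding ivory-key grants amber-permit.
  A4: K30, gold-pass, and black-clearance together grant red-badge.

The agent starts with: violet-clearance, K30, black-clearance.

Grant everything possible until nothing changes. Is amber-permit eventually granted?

No

amber-permit would need ivory-key (A3), but ivory-key is never granted.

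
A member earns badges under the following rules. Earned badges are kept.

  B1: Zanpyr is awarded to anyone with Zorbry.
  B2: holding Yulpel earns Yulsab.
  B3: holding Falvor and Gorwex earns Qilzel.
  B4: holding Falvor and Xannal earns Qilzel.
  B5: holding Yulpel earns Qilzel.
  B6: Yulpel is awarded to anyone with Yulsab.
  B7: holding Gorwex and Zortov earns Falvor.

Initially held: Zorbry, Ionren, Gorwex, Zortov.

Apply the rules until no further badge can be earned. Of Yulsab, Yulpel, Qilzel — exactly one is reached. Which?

With Gorwex and Zortov, Falvor is earned (B7).
With Falvor and Gorwex, Qilzel is earned (B3).
Yulpel would need Yulsab (B6), but Yulsab is never earned. Yulsab would need Yulpel (B2), but Yulpel is never earned.

Qilzel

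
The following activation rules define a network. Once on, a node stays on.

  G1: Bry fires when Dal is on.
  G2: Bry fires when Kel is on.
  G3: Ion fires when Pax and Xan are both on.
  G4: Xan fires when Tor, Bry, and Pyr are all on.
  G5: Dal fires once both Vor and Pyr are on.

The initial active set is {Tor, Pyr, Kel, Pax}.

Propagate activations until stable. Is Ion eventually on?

G2: Kel on → Bry on.
Tor, Bry, and Pyr are on, so Xan fires (G4).
G3: Pax and Xan on → Ion on.

Yes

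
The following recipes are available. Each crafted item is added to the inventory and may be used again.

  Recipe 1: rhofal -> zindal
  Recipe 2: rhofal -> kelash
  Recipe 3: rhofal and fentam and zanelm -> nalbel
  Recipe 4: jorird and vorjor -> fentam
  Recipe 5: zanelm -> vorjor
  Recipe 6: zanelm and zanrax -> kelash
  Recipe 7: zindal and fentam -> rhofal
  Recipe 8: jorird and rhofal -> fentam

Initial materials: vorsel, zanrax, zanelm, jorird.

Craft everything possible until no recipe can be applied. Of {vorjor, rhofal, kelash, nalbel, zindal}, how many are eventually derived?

2

zanelm and zanrax -> kelash (Recipe 6).
Using Recipe 5, zanelm makes vorjor.
vorjor: reached.
rhofal would need zindal and fentam (Recipe 7), but zindal is never obtained.
kelash: reached.
nalbel would need rhofal, fentam, and zanelm (Recipe 3), but rhofal is never obtained.
zindal would need rhofal (Recipe 1), but rhofal is never obtained.
Reached: vorjor and kelash — 2 of the 5.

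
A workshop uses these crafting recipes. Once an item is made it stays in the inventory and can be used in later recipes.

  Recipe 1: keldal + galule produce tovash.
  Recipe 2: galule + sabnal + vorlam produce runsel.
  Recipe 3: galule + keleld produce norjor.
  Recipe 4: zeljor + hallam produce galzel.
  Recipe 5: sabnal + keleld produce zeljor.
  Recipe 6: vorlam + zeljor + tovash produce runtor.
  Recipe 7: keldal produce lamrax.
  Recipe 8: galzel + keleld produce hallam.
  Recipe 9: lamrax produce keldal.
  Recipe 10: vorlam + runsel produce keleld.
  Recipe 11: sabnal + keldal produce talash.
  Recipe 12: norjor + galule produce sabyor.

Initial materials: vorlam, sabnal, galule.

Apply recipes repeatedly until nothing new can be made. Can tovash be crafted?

No

tovash would need keldal and galule (Recipe 1), but keldal is never obtained.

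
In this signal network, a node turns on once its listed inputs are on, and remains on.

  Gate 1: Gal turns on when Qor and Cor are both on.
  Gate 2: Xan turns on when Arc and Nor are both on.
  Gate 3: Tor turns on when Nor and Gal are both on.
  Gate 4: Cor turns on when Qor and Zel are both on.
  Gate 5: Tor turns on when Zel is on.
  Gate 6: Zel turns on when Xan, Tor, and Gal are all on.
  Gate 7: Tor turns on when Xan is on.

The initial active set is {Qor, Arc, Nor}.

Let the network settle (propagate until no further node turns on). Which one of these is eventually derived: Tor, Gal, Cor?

Gate 2: Arc and Nor on → Xan on.
Xan is on, so Tor turns on (Gate 7).
Cor would need Qor and Zel (Gate 4), but Zel never turns on. Gal would need Qor and Cor (Gate 1), but Cor never turns on.

Tor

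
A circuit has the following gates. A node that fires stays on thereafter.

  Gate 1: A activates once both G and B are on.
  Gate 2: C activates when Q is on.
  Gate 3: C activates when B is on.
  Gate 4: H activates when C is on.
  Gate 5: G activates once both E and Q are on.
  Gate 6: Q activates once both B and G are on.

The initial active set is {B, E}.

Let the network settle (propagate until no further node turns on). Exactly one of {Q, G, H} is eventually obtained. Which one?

H

B is on, so C activates (Gate 3).
Gate 4: C on → H on.
Q would need B and G (Gate 6), but G never turns on. G would need E and Q (Gate 5), but Q never turns on.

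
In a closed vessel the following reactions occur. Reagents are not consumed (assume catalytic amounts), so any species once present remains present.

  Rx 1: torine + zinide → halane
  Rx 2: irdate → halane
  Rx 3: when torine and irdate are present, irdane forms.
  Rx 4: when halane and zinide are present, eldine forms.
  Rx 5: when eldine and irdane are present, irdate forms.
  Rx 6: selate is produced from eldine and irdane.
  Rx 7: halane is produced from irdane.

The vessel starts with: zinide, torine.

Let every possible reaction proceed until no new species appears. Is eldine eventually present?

Yes

torine and zinide present → halane forms (Rx 1).
halane and zinide present → eldine forms (Rx 4).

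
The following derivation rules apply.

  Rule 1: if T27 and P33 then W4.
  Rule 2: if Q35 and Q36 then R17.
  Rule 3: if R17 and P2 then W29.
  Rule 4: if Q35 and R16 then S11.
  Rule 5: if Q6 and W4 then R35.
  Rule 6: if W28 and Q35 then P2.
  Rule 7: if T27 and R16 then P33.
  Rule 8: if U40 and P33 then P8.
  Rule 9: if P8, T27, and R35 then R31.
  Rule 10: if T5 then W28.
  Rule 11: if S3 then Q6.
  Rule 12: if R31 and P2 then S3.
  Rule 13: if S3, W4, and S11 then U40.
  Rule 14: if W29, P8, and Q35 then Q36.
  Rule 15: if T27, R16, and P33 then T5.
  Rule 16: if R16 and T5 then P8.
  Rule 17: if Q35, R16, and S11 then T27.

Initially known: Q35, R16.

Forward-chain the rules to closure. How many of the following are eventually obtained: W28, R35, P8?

2

Q35 and R16 hold, so S11 follows (Rule 4).
From Q35, R16, and S11, Rule 17 gives T27.
T27 and R16 hold, so P33 follows (Rule 7).
T27, R16, and P33 hold, so T5 follows (Rule 15).
From R16 and T5, Rule 16 gives P8.
From T5, Rule 10 gives W28.
W28: reached.
R35 would need Q6 and W4 (Rule 5), but Q6 is never established.
P8: reached.
Reached: W28 and P8 — 2 of the 3.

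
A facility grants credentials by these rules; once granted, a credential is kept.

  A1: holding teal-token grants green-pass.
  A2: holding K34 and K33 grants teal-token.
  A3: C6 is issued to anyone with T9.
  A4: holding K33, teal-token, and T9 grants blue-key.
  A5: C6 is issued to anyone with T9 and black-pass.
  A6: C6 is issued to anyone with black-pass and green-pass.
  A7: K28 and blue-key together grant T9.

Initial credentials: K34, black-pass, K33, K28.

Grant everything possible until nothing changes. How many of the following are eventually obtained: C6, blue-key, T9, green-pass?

Holding K34 and K33 grants teal-token (A2).
Holding teal-token grants green-pass (A1).
Holding black-pass and green-pass grants C6 (A6).
C6: reached.
blue-key would need K33, teal-token, and T9 (A4), but T9 is never granted.
T9 would need K28 and blue-key (A7), but blue-key is never granted.
green-pass: reached.
Reached: C6 and green-pass — 2 of the 4.

2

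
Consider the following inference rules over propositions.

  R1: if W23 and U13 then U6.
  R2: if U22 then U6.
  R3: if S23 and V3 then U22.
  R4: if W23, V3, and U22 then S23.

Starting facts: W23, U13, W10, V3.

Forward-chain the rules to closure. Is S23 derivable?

S23 would need W23, V3, and U22 (R4), but U22 is never established.

No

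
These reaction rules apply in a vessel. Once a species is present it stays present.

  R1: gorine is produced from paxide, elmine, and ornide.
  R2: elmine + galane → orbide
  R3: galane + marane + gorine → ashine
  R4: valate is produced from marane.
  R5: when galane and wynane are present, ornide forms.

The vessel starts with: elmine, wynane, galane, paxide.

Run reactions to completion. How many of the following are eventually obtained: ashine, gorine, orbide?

2

elmine and galane present → orbide forms (R2).
galane and wynane present → ornide forms (R5).
paxide, elmine, and ornide present → gorine forms (R1).
ashine would need galane, marane, and gorine (R3), but marane never forms.
gorine: reached.
orbide: reached.
Reached: gorine and orbide — 2 of the 3.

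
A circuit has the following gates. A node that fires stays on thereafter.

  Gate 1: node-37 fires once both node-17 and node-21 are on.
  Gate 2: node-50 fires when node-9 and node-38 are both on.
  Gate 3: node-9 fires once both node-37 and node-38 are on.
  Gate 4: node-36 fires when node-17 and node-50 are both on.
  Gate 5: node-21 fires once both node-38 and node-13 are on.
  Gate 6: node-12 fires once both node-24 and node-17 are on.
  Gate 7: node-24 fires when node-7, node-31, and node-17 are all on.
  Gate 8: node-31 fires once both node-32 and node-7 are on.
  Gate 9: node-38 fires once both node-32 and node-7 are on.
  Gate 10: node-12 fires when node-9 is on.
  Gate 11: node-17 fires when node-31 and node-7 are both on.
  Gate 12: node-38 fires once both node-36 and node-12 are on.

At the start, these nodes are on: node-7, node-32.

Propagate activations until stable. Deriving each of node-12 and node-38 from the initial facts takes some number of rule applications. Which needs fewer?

node-38

node-38: Gate 9: node-32 and node-7 on → node-38 on. [1 rule application]
node-12: Gate 8: node-32 and node-7 on → node-31 on. Gate 11: node-31 and node-7 on → node-17 on. Gate 7: node-7, node-31, and node-17 on → node-24 on. node-24 and node-17 are on, so node-12 fires (Gate 6). [4 rule applications]
node-38 needs fewer.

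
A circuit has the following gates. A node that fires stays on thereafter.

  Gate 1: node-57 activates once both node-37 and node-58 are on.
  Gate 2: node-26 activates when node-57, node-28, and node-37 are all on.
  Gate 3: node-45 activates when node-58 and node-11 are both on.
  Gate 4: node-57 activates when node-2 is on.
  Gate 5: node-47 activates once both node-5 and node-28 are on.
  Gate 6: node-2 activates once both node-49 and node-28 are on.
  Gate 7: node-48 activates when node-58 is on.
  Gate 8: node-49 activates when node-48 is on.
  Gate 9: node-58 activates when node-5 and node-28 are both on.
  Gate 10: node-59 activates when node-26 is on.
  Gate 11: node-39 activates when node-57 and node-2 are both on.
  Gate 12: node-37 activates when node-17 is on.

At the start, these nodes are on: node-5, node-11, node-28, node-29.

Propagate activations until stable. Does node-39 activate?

Yes

Gate 9: node-5 and node-28 on → node-58 on.
node-58 is on, so node-48 activates (Gate 7).
Gate 8: node-48 on → node-49 on.
Gate 6: node-49 and node-28 on → node-2 on.
node-2 is on, so node-57 activates (Gate 4).
node-57 and node-2 are on, so node-39 activates (Gate 11).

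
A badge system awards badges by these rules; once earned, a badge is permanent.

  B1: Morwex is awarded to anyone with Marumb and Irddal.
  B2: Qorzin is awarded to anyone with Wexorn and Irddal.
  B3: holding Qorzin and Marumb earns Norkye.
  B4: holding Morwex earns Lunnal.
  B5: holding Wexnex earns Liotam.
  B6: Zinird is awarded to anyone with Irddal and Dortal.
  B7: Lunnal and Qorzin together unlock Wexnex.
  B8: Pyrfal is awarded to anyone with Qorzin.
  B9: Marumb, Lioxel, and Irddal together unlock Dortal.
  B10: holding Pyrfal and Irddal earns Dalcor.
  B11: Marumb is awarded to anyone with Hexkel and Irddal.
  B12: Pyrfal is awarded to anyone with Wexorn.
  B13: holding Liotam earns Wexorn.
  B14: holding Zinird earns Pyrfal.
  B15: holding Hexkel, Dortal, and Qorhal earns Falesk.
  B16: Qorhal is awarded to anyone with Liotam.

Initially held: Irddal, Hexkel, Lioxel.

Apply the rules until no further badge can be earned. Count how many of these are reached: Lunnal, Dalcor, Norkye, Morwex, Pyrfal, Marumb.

With Hexkel and Irddal, Marumb is earned (B11).
With Marumb, Lioxel, and Irddal, Dortal is earned (B9).
With Marumb and Irddal, Morwex is earned (B1).
With Morwex, Lunnal is earned (B4).
With Irddal and Dortal, Zinird is earned (B6).
With Zinird, Pyrfal is earned (B14).
With Pyrfal and Irddal, Dalcor is earned (B10).
Lunnal: reached.
Dalcor: reached.
Norkye would need Qorzin and Marumb (B3), but Qorzin is never earned.
Morwex: reached.
Pyrfal: reached.
Marumb: reached.
Reached: Lunnal, Dalcor, Morwex, Pyrfal, and Marumb — 5 of the 6.

5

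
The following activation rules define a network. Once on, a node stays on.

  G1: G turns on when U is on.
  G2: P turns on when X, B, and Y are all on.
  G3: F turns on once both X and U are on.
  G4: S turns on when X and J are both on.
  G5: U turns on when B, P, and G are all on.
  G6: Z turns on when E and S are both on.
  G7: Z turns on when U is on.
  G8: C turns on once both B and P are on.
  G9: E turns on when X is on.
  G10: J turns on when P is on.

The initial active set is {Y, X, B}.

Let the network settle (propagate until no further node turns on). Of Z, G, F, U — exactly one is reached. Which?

G2: X, B, and Y on → P on.
X is on, so E turns on (G9).
G10: P on → J on.
X and J are on, so S turns on (G4).
E and S are on, so Z turns on (G6).
U would need B, P, and G (G5), but G never turns on. F would need X and U (G3), but U never turns on. G would need U (G1), but U never turns on.

Z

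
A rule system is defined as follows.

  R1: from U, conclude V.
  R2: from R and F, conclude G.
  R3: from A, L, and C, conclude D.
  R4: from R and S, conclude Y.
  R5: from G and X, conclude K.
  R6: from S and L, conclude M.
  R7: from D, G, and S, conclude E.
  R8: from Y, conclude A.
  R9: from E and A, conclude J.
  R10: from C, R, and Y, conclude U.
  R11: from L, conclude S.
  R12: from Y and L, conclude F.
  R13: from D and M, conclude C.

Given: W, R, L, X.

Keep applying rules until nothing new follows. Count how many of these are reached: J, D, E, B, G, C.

L holds, so S follows (R11).
R and S hold, so Y follows (R4).
From Y and L, R12 gives F.
From R and F, R2 gives G.
J would need E and A (R9), but E is never established.
D would need A, L, and C (R3), but C is never established.
E would need D, G, and S (R7), but D is never established.
No rule produces B, and it is not given.
G: reached.
C would need D and M (R13), but D is never established.
Reached: G — 1 of the 6.

1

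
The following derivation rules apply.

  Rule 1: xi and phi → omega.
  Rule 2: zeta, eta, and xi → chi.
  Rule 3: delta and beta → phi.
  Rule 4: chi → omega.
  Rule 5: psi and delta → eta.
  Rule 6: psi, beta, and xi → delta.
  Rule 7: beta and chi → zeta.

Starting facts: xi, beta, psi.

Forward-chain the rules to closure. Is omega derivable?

From psi, beta, and xi, Rule 6 gives delta.
From delta and beta, Rule 3 gives phi.
xi and phi hold, so omega follows (Rule 1).

Yes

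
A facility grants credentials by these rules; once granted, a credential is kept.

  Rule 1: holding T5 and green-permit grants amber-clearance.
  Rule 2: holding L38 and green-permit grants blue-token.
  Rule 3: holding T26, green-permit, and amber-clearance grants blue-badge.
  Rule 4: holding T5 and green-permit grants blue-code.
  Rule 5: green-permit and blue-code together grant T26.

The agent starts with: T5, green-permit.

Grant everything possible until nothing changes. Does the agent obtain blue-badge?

Holding T5 and green-permit grants blue-code (Rule 4).
Holding T5 and green-permit grants amber-clearance (Rule 1).
Holding green-permit and blue-code grants T26 (Rule 5).
Holding T26, green-permit, and amber-clearance grants blue-badge (Rule 3).

Yes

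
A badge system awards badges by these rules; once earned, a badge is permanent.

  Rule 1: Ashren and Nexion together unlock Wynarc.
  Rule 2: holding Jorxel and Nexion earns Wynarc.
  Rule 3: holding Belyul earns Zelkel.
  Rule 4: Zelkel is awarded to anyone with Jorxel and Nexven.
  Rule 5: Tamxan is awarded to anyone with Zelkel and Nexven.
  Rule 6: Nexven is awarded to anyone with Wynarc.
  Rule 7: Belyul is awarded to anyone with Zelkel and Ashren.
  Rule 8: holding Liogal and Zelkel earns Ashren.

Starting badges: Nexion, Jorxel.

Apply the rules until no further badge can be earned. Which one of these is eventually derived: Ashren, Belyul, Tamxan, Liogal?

With Jorxel and Nexion, Wynarc is earned (Rule 2).
With Wynarc, Nexven is earned (Rule 6).
With Jorxel and Nexven, Zelkel is earned (Rule 4).
With Zelkel and Nexven, Tamxan is earned (Rule 5).
Ashren would need Liogal and Zelkel (Rule 8), but Liogal is never earned. Belyul would need Zelkel and Ashren (Rule 7), but Ashren is never earned. No rule produces Liogal, and it is not given.

Tamxan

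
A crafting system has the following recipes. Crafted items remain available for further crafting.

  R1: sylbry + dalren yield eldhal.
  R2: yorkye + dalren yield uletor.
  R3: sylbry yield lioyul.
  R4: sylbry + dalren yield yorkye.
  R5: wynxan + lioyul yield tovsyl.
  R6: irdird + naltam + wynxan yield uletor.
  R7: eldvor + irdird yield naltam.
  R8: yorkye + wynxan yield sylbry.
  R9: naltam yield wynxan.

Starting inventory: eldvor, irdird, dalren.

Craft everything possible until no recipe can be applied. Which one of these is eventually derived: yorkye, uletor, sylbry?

Using R7, eldvor and irdird make naltam.
Using R9, naltam makes wynxan.
irdird + naltam + wynxan → uletor (R6).
yorkye would need sylbry and dalren (R4), but sylbry is never obtained. sylbry would need yorkye and wynxan (R8), but yorkye is never obtained.

uletor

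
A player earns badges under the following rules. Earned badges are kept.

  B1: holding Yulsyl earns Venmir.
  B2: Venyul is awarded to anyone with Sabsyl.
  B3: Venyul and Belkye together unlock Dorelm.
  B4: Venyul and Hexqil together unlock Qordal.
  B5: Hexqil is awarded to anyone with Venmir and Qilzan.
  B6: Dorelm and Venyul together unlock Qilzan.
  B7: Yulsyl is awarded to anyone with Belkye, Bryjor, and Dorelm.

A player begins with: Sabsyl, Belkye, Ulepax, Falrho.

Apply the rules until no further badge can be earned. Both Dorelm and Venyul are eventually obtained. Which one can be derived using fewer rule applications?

Venyul

Venyul: With Sabsyl, Venyul is earned (B2). [1 rule application]
Dorelm: With Sabsyl, Venyul is earned (B2). With Venyul and Belkye, Dorelm is earned (B3). [2 rule applications]
Venyul needs fewer.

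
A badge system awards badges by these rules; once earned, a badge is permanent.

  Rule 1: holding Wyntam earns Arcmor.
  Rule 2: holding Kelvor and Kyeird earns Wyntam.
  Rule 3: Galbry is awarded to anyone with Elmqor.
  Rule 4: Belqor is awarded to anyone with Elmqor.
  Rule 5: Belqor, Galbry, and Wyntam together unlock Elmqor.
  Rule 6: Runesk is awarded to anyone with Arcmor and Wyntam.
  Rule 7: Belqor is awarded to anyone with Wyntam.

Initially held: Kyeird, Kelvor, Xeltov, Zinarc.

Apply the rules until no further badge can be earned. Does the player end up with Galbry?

No

Galbry would need Elmqor (Rule 3), but Elmqor is never earned.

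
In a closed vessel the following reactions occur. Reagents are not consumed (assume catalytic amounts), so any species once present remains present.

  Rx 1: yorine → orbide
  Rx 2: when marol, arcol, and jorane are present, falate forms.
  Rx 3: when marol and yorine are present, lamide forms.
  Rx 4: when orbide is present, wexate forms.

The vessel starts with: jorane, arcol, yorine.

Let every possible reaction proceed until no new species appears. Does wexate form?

yorine present → orbide forms (Rx 1).
orbide present → wexate forms (Rx 4).

Yes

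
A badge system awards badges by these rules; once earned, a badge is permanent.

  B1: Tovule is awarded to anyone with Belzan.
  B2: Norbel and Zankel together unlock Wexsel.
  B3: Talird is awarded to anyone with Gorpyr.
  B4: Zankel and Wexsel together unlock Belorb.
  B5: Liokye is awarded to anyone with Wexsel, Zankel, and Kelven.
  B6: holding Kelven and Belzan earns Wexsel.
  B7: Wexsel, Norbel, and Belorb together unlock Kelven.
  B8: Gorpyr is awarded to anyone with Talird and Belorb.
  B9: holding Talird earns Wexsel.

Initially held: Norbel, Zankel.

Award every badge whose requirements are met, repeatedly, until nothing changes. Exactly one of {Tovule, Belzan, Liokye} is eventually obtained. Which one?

Liokye

With Norbel and Zankel, Wexsel is earned (B2).
With Zankel and Wexsel, Belorb is earned (B4).
With Wexsel, Norbel, and Belorb, Kelven is earned (B7).
With Wexsel, Zankel, and Kelven, Liokye is earned (B5).
No rule produces Belzan, and it is not given. Tovule would need Belzan (B1), but Belzan is never earned.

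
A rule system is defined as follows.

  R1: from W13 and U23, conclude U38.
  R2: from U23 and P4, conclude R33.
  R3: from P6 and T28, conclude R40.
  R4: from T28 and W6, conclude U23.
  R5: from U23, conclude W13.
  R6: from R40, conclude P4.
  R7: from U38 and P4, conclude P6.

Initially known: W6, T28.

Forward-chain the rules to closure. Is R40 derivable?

No

R40 would need P6 and T28 (R3), but P6 is never established.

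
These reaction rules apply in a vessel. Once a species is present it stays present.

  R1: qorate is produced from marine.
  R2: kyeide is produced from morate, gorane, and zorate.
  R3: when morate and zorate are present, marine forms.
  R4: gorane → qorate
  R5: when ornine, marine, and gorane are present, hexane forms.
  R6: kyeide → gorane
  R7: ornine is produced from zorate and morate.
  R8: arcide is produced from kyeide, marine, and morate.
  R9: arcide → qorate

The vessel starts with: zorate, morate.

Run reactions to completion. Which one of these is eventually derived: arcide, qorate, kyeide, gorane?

qorate

morate and zorate present → marine forms (R3).
marine present → qorate forms (R1).
gorane would need kyeide (R6), but kyeide never forms. arcide would need kyeide, marine, and morate (R8), but kyeide never forms. kyeide would need morate, gorane, and zorate (R2), but gorane never forms.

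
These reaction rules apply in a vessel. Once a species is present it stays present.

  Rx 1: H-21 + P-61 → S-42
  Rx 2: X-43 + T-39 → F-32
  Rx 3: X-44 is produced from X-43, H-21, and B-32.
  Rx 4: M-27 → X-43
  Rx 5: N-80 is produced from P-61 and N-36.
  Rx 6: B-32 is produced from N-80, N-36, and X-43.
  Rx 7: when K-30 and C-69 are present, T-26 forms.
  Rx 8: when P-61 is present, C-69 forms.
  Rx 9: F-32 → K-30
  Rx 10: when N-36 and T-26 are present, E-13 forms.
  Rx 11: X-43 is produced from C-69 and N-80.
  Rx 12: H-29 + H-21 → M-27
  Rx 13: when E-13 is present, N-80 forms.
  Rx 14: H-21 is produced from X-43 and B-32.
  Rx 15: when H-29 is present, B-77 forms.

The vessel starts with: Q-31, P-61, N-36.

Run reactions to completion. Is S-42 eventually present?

P-61 and N-36 present → N-80 forms (Rx 5).
P-61 present → C-69 forms (Rx 8).
C-69 and N-80 present → X-43 forms (Rx 11).
N-80, N-36, and X-43 present → B-32 forms (Rx 6).
X-43 and B-32 present → H-21 forms (Rx 14).
H-21 and P-61 present → S-42 forms (Rx 1).

Yes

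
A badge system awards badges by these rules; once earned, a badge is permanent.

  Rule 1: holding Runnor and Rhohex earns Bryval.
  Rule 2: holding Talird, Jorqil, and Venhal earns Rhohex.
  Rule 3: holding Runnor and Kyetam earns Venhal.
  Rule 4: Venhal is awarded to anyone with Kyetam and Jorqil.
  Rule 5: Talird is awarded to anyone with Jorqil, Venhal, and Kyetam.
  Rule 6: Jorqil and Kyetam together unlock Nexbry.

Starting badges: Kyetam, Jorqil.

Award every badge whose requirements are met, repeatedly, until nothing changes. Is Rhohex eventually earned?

Yes

With Kyetam and Jorqil, Venhal is earned (Rule 4).
With Jorqil, Venhal, and Kyetam, Talird is earned (Rule 5).
With Talird, Jorqil, and Venhal, Rhohex is earned (Rule 2).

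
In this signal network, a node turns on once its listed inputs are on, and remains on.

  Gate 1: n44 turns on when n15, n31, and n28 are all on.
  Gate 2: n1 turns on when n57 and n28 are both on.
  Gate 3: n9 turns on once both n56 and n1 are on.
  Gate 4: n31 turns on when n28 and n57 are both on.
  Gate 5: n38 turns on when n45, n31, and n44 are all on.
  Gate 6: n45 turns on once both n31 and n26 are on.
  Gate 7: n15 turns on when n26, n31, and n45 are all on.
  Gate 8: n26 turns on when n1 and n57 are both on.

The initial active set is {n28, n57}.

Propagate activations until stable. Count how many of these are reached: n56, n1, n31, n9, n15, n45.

4

n57 and n28 are on, so n1 turns on (Gate 2).
n28 and n57 are on, so n31 turns on (Gate 4).
n1 and n57 are on, so n26 turns on (Gate 8).
Gate 6: n31 and n26 on → n45 on.
n26, n31, and n45 are on, so n15 turns on (Gate 7).
No rule produces n56, and it is not given.
n1: reached.
n31: reached.
n9 would need n56 and n1 (Gate 3), but n56 never turns on.
n15: reached.
n45: reached.
Reached: n1, n31, n15, and n45 — 4 of the 6.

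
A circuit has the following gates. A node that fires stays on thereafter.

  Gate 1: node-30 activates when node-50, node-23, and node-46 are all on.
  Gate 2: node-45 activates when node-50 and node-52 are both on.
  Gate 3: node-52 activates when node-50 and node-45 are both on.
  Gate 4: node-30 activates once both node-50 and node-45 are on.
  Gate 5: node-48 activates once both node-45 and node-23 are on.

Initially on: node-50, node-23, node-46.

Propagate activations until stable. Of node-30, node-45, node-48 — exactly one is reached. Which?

Gate 1: node-50, node-23, and node-46 on → node-30 on.
node-48 would need node-45 and node-23 (Gate 5), but node-45 never turns on. node-45 would need node-50 and node-52 (Gate 2), but node-52 never turns on.

node-30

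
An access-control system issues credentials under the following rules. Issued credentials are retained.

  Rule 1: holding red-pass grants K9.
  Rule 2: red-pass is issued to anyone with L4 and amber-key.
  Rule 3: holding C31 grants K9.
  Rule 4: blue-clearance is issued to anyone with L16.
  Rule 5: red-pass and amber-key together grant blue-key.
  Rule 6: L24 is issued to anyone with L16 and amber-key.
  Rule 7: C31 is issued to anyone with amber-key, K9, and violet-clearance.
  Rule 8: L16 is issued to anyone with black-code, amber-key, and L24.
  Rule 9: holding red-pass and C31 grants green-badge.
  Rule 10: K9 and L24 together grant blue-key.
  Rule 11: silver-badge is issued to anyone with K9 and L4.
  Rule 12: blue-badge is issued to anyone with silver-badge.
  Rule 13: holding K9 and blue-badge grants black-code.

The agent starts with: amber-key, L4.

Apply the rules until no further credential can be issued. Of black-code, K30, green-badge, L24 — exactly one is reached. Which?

black-code

Holding L4 and amber-key grants red-pass (Rule 2).
Holding red-pass grants K9 (Rule 1).
Holding K9 and L4 grants silver-badge (Rule 11).
Holding silver-badge grants blue-badge (Rule 12).
Holding K9 and blue-badge grants black-code (Rule 13).
L24 would need L16 and amber-key (Rule 6), but L16 is never granted. No rule produces K30, and it is not given. green-badge would need red-pass and C31 (Rule 9), but C31 is never granted.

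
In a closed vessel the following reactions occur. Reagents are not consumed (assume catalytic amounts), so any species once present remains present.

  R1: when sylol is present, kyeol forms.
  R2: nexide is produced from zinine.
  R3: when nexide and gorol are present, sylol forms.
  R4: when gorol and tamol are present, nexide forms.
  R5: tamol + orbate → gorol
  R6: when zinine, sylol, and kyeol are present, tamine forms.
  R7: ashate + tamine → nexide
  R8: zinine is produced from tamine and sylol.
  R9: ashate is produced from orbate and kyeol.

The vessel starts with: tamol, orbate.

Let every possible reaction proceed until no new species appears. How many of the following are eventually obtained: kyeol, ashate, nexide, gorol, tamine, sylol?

tamol and orbate present → gorol forms (R5).
gorol and tamol present → nexide forms (R4).
nexide and gorol present → sylol forms (R3).
sylol present → kyeol forms (R1).
orbate and kyeol present → ashate forms (R9).
kyeol: reached.
ashate: reached.
nexide: reached.
gorol: reached.
tamine would need zinine, sylol, and kyeol (R6), but zinine never forms.
sylol: reached.
Reached: kyeol, ashate, nexide, gorol, and sylol — 5 of the 6.

5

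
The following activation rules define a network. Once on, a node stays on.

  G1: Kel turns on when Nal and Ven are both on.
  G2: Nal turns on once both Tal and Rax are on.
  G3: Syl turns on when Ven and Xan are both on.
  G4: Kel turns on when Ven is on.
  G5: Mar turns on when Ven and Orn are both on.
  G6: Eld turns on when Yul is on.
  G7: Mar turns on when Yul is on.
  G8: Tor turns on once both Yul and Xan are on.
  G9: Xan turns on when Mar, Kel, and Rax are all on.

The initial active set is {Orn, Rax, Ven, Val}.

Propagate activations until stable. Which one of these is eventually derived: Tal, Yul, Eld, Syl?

Syl

Ven and Orn are on, so Mar turns on (G5).
Ven is on, so Kel turns on (G4).
Mar, Kel, and Rax are on, so Xan turns on (G9).
Ven and Xan are on, so Syl turns on (G3).
No rule produces Tal, and it is not given. Eld would need Yul (G6), but Yul never turns on. No rule produces Yul, and it is not given.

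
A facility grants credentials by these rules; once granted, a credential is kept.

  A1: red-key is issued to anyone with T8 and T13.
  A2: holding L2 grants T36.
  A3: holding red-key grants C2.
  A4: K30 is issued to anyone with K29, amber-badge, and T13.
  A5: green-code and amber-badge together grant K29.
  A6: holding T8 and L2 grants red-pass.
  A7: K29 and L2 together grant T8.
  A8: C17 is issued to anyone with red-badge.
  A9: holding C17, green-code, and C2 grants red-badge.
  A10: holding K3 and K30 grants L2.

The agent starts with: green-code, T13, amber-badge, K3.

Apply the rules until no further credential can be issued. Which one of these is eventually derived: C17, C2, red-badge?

C2

Holding green-code and amber-badge grants K29 (A5).
Holding K29, amber-badge, and T13 grants K30 (A4).
Holding K3 and K30 grants L2 (A10).
Holding K29 and L2 grants T8 (A7).
Holding T8 and T13 grants red-key (A1).
Holding red-key grants C2 (A3).
red-badge would need C17, green-code, and C2 (A9), but C17 is never granted. C17 would need red-badge (A8), but red-badge is never granted.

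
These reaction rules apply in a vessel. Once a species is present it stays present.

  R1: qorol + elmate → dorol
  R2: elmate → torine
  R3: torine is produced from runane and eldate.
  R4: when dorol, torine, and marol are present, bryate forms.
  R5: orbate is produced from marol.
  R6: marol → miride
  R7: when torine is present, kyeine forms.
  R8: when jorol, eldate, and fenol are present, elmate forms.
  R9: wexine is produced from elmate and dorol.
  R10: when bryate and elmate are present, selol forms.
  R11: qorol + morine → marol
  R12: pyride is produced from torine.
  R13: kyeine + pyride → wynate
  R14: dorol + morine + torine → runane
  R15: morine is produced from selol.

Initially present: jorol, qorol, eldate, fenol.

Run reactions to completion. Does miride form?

miride would need marol (R6), but marol never forms.

No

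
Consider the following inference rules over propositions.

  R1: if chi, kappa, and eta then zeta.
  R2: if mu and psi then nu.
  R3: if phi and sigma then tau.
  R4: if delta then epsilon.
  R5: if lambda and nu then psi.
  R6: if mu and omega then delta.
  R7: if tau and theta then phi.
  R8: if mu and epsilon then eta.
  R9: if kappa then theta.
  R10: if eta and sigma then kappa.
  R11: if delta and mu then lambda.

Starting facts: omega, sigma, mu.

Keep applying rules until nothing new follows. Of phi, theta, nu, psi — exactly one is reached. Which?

theta

From mu and omega, R6 gives delta.
delta holds, so epsilon follows (R4).
mu and epsilon hold, so eta follows (R8).
From eta and sigma, R10 gives kappa.
kappa holds, so theta follows (R9).
nu would need mu and psi (R2), but psi is never established. phi would need tau and theta (R7), but tau is never established. psi would need lambda and nu (R5), but nu is never established.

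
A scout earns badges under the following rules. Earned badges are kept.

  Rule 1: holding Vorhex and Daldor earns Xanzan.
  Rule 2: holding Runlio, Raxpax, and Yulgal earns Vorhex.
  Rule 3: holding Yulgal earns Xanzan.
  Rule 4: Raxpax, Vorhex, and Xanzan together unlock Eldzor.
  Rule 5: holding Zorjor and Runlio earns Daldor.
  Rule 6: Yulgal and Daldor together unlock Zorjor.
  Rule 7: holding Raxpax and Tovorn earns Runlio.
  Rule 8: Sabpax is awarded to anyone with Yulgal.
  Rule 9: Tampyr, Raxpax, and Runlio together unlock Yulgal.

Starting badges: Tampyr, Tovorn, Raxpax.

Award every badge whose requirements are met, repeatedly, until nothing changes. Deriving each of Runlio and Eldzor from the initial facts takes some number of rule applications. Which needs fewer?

Runlio: With Raxpax and Tovorn, Runlio is earned (Rule 7). [1 rule application]
Eldzor: With Raxpax and Tovorn, Runlio is earned (Rule 7). With Tampyr, Raxpax, and Runlio, Yulgal is earned (Rule 9). With Runlio, Raxpax, and Yulgal, Vorhex is earned (Rule 2). With Yulgal, Xanzan is earned (Rule 3). With Raxpax, Vorhex, and Xanzan, Eldzor is earned (Rule 4). [5 rule applications]
Runlio needs fewer.

Runlio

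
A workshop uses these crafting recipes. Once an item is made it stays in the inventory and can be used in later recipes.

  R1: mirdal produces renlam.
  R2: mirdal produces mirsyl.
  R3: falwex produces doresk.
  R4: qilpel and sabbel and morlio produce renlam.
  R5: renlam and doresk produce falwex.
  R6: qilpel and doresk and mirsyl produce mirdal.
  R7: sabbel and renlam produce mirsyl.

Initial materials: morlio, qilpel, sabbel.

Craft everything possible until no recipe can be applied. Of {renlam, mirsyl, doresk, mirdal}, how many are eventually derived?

2

Using R4, qilpel, sabbel, and morlio make renlam.
sabbel and renlam → mirsyl (R7).
renlam: reached.
mirsyl: reached.
doresk would need falwex (R3), but falwex is never obtained.
mirdal would need qilpel, doresk, and mirsyl (R6), but doresk is never obtained.
Reached: renlam and mirsyl — 2 of the 4.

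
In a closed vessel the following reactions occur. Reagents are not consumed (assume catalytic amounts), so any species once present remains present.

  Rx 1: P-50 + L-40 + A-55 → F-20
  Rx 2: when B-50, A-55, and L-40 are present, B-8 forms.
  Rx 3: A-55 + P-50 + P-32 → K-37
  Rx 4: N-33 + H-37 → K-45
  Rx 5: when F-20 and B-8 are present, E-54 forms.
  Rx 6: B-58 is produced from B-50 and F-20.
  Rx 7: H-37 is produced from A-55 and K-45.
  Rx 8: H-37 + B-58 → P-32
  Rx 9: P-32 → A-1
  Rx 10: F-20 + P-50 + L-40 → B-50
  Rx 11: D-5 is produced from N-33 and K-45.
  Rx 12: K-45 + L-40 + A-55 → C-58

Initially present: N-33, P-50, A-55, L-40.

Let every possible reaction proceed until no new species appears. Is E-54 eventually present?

P-50, L-40, and A-55 present → F-20 forms (Rx 1).
F-20, P-50, and L-40 present → B-50 forms (Rx 10).
B-50, A-55, and L-40 present → B-8 forms (Rx 2).
F-20 and B-8 present → E-54 forms (Rx 5).

Yes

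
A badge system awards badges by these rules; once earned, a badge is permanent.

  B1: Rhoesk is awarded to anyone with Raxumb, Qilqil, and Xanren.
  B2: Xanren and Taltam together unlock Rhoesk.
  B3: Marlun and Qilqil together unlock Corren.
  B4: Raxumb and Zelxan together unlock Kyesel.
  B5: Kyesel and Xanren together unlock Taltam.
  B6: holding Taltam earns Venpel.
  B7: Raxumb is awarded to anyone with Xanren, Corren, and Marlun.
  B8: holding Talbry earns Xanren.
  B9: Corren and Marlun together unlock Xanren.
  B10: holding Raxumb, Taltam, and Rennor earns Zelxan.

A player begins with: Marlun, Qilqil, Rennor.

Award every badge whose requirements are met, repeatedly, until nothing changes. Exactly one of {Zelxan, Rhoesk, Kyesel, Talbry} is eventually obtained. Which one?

With Marlun and Qilqil, Corren is earned (B3).
With Corren and Marlun, Xanren is earned (B9).
With Xanren, Corren, and Marlun, Raxumb is earned (B7).
With Raxumb, Qilqil, and Xanren, Rhoesk is earned (B1).
No rule produces Talbry, and it is not given. Zelxan would need Raxumb, Taltam, and Rennor (B10), but Taltam is never earned. Kyesel would need Raxumb and Zelxan (B4), but Zelxan is never earned.

Rhoesk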